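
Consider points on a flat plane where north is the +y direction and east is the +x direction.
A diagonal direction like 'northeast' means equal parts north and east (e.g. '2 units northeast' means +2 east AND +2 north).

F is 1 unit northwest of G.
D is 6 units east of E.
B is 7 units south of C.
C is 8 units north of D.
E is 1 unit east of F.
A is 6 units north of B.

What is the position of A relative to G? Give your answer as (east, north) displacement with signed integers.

Place G at the origin (east=0, north=0).
  F is 1 unit northwest of G: delta (east=-1, north=+1); F at (east=-1, north=1).
  E is 1 unit east of F: delta (east=+1, north=+0); E at (east=0, north=1).
  D is 6 units east of E: delta (east=+6, north=+0); D at (east=6, north=1).
  C is 8 units north of D: delta (east=+0, north=+8); C at (east=6, north=9).
  B is 7 units south of C: delta (east=+0, north=-7); B at (east=6, north=2).
  A is 6 units north of B: delta (east=+0, north=+6); A at (east=6, north=8).
Therefore A relative to G: (east=6, north=8).

Answer: A is at (east=6, north=8) relative to G.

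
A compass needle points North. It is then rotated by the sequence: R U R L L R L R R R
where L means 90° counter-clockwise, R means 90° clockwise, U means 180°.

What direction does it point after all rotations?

Answer: Final heading: East

Derivation:
Start: North
  R (right (90° clockwise)) -> East
  U (U-turn (180°)) -> West
  R (right (90° clockwise)) -> North
  L (left (90° counter-clockwise)) -> West
  L (left (90° counter-clockwise)) -> South
  R (right (90° clockwise)) -> West
  L (left (90° counter-clockwise)) -> South
  R (right (90° clockwise)) -> West
  R (right (90° clockwise)) -> North
  R (right (90° clockwise)) -> East
Final: East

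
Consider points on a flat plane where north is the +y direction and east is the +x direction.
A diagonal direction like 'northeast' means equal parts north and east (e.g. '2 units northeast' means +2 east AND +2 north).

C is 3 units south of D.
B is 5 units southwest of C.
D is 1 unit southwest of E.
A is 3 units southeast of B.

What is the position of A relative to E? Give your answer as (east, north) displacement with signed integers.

Answer: A is at (east=-3, north=-12) relative to E.

Derivation:
Place E at the origin (east=0, north=0).
  D is 1 unit southwest of E: delta (east=-1, north=-1); D at (east=-1, north=-1).
  C is 3 units south of D: delta (east=+0, north=-3); C at (east=-1, north=-4).
  B is 5 units southwest of C: delta (east=-5, north=-5); B at (east=-6, north=-9).
  A is 3 units southeast of B: delta (east=+3, north=-3); A at (east=-3, north=-12).
Therefore A relative to E: (east=-3, north=-12).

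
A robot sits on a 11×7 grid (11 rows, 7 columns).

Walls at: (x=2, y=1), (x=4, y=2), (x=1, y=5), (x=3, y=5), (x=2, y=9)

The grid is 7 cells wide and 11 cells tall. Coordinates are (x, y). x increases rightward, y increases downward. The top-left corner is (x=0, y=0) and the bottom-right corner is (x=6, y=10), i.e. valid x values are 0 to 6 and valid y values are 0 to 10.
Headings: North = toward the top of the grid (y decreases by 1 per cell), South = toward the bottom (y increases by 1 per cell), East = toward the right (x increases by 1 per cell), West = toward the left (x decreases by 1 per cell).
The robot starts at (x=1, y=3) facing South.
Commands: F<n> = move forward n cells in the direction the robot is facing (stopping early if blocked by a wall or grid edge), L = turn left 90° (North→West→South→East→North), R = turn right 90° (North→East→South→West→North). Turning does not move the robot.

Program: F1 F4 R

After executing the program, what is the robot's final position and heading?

Start: (x=1, y=3), facing South
  F1: move forward 1, now at (x=1, y=4)
  F4: move forward 0/4 (blocked), now at (x=1, y=4)
  R: turn right, now facing West
Final: (x=1, y=4), facing West

Answer: Final position: (x=1, y=4), facing West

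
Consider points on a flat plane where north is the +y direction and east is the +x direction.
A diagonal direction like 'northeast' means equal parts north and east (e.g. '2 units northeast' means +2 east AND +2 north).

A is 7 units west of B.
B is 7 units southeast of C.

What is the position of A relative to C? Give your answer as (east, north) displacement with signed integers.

Answer: A is at (east=0, north=-7) relative to C.

Derivation:
Place C at the origin (east=0, north=0).
  B is 7 units southeast of C: delta (east=+7, north=-7); B at (east=7, north=-7).
  A is 7 units west of B: delta (east=-7, north=+0); A at (east=0, north=-7).
Therefore A relative to C: (east=0, north=-7).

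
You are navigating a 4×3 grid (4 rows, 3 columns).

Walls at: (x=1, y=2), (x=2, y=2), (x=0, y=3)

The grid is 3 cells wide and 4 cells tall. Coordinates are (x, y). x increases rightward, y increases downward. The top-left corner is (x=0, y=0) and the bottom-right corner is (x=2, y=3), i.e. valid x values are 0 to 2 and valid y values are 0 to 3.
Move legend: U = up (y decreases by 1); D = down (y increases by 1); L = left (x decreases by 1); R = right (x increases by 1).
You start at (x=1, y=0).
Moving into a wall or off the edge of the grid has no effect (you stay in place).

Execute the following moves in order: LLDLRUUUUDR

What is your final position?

Answer: Final position: (x=2, y=1)

Derivation:
Start: (x=1, y=0)
  L (left): (x=1, y=0) -> (x=0, y=0)
  L (left): blocked, stay at (x=0, y=0)
  D (down): (x=0, y=0) -> (x=0, y=1)
  L (left): blocked, stay at (x=0, y=1)
  R (right): (x=0, y=1) -> (x=1, y=1)
  U (up): (x=1, y=1) -> (x=1, y=0)
  [×3]U (up): blocked, stay at (x=1, y=0)
  D (down): (x=1, y=0) -> (x=1, y=1)
  R (right): (x=1, y=1) -> (x=2, y=1)
Final: (x=2, y=1)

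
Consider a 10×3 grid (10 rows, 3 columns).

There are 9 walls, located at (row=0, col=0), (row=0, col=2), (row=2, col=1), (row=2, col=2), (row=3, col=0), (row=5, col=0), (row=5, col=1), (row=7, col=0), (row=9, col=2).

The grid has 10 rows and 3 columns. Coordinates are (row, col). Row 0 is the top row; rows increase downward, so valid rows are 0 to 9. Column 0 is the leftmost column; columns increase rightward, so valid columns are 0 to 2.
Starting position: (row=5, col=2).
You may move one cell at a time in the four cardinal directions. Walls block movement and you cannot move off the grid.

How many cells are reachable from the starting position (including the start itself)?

BFS flood-fill from (row=5, col=2):
  Distance 0: (row=5, col=2)
  Distance 1: (row=4, col=2), (row=6, col=2)
  Distance 2: (row=3, col=2), (row=4, col=1), (row=6, col=1), (row=7, col=2)
  Distance 3: (row=3, col=1), (row=4, col=0), (row=6, col=0), (row=7, col=1), (row=8, col=2)
  Distance 4: (row=8, col=1)
  Distance 5: (row=8, col=0), (row=9, col=1)
  Distance 6: (row=9, col=0)
Total reachable: 16 (grid has 21 open cells total)

Answer: Reachable cells: 16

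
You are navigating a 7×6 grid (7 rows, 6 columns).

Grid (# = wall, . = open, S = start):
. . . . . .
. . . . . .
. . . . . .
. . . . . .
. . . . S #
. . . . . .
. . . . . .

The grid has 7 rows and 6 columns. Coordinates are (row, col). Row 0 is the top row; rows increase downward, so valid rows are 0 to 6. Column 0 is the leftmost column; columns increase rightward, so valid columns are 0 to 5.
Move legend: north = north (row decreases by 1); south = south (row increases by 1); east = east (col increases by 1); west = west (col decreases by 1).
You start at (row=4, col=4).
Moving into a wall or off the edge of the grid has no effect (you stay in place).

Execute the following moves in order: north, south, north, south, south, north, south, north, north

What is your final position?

Answer: Final position: (row=3, col=4)

Derivation:
Start: (row=4, col=4)
  north (north): (row=4, col=4) -> (row=3, col=4)
  south (south): (row=3, col=4) -> (row=4, col=4)
  north (north): (row=4, col=4) -> (row=3, col=4)
  south (south): (row=3, col=4) -> (row=4, col=4)
  south (south): (row=4, col=4) -> (row=5, col=4)
  north (north): (row=5, col=4) -> (row=4, col=4)
  south (south): (row=4, col=4) -> (row=5, col=4)
  north (north): (row=5, col=4) -> (row=4, col=4)
  north (north): (row=4, col=4) -> (row=3, col=4)
Final: (row=3, col=4)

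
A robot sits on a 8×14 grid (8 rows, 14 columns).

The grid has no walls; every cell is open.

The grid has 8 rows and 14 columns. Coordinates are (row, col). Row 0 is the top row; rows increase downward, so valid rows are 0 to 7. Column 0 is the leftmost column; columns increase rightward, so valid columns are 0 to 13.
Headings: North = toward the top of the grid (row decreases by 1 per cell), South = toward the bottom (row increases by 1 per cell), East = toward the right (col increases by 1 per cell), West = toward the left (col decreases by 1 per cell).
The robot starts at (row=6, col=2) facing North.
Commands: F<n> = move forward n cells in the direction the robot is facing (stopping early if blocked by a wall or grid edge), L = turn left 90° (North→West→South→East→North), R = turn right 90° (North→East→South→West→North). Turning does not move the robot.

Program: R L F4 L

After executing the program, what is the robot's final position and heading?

Start: (row=6, col=2), facing North
  R: turn right, now facing East
  L: turn left, now facing North
  F4: move forward 4, now at (row=2, col=2)
  L: turn left, now facing West
Final: (row=2, col=2), facing West

Answer: Final position: (row=2, col=2), facing West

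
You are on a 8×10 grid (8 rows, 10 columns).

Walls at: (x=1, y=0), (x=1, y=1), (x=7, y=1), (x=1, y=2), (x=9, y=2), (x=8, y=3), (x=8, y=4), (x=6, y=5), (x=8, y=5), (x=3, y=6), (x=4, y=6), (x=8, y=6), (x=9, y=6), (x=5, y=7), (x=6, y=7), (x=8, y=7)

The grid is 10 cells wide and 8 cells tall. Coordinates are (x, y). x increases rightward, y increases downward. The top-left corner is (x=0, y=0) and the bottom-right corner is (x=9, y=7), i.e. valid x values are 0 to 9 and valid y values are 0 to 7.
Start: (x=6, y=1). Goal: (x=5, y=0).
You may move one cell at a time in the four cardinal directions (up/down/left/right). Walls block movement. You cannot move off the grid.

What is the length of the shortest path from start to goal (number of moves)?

Answer: Shortest path length: 2

Derivation:
BFS from (x=6, y=1) until reaching (x=5, y=0):
  Distance 0: (x=6, y=1)
  Distance 1: (x=6, y=0), (x=5, y=1), (x=6, y=2)
  Distance 2: (x=5, y=0), (x=7, y=0), (x=4, y=1), (x=5, y=2), (x=7, y=2), (x=6, y=3)  <- goal reached here
One shortest path (2 moves): (x=6, y=1) -> (x=5, y=1) -> (x=5, y=0)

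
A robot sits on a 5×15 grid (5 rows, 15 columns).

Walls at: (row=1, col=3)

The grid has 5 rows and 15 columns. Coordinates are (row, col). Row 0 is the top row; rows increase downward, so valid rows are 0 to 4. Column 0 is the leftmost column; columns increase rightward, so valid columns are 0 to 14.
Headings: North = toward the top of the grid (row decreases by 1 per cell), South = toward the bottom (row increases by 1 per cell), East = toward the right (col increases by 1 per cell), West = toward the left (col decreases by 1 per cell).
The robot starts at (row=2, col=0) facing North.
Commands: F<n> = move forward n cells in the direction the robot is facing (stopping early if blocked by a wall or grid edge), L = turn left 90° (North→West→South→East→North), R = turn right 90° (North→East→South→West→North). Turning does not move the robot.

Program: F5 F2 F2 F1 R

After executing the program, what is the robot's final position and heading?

Start: (row=2, col=0), facing North
  F5: move forward 2/5 (blocked), now at (row=0, col=0)
  F2: move forward 0/2 (blocked), now at (row=0, col=0)
  F2: move forward 0/2 (blocked), now at (row=0, col=0)
  F1: move forward 0/1 (blocked), now at (row=0, col=0)
  R: turn right, now facing East
Final: (row=0, col=0), facing East

Answer: Final position: (row=0, col=0), facing East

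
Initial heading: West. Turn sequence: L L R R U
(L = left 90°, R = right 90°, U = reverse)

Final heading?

Answer: Final heading: East

Derivation:
Start: West
  L (left (90° counter-clockwise)) -> South
  L (left (90° counter-clockwise)) -> East
  R (right (90° clockwise)) -> South
  R (right (90° clockwise)) -> West
  U (U-turn (180°)) -> East
Final: East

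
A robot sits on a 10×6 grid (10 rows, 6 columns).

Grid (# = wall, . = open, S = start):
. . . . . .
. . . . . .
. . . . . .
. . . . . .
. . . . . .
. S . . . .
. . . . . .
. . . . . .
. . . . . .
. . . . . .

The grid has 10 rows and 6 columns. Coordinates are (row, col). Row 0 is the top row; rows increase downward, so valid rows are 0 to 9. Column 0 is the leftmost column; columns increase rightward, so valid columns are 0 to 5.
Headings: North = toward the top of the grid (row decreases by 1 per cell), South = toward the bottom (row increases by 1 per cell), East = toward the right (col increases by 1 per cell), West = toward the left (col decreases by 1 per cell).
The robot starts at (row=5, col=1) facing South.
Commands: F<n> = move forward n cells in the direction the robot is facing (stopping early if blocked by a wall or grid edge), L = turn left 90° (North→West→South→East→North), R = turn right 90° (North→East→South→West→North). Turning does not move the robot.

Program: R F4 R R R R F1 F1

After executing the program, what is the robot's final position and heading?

Start: (row=5, col=1), facing South
  R: turn right, now facing West
  F4: move forward 1/4 (blocked), now at (row=5, col=0)
  R: turn right, now facing North
  R: turn right, now facing East
  R: turn right, now facing South
  R: turn right, now facing West
  F1: move forward 0/1 (blocked), now at (row=5, col=0)
  F1: move forward 0/1 (blocked), now at (row=5, col=0)
Final: (row=5, col=0), facing West

Answer: Final position: (row=5, col=0), facing West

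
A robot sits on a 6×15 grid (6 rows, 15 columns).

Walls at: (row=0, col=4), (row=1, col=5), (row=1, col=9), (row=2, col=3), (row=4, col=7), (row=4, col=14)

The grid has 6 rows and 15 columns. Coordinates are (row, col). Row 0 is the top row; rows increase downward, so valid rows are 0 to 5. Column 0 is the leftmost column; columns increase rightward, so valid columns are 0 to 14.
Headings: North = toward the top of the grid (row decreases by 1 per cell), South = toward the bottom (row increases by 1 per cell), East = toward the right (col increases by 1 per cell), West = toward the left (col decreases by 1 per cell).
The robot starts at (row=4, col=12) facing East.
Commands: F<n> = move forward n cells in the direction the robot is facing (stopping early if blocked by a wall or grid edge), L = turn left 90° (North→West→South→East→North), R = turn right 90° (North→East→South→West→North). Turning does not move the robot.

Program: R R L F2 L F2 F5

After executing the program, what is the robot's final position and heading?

Answer: Final position: (row=5, col=14), facing East

Derivation:
Start: (row=4, col=12), facing East
  R: turn right, now facing South
  R: turn right, now facing West
  L: turn left, now facing South
  F2: move forward 1/2 (blocked), now at (row=5, col=12)
  L: turn left, now facing East
  F2: move forward 2, now at (row=5, col=14)
  F5: move forward 0/5 (blocked), now at (row=5, col=14)
Final: (row=5, col=14), facing East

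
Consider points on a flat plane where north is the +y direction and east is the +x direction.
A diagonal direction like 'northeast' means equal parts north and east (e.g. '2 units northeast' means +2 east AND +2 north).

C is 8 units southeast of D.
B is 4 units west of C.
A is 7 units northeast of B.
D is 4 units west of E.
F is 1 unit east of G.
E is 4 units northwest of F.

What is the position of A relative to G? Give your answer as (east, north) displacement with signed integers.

Place G at the origin (east=0, north=0).
  F is 1 unit east of G: delta (east=+1, north=+0); F at (east=1, north=0).
  E is 4 units northwest of F: delta (east=-4, north=+4); E at (east=-3, north=4).
  D is 4 units west of E: delta (east=-4, north=+0); D at (east=-7, north=4).
  C is 8 units southeast of D: delta (east=+8, north=-8); C at (east=1, north=-4).
  B is 4 units west of C: delta (east=-4, north=+0); B at (east=-3, north=-4).
  A is 7 units northeast of B: delta (east=+7, north=+7); A at (east=4, north=3).
Therefore A relative to G: (east=4, north=3).

Answer: A is at (east=4, north=3) relative to G.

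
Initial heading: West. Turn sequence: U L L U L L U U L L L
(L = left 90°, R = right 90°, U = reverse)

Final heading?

Answer: Final heading: North

Derivation:
Start: West
  U (U-turn (180°)) -> East
  L (left (90° counter-clockwise)) -> North
  L (left (90° counter-clockwise)) -> West
  U (U-turn (180°)) -> East
  L (left (90° counter-clockwise)) -> North
  L (left (90° counter-clockwise)) -> West
  U (U-turn (180°)) -> East
  U (U-turn (180°)) -> West
  L (left (90° counter-clockwise)) -> South
  L (left (90° counter-clockwise)) -> East
  L (left (90° counter-clockwise)) -> North
Final: North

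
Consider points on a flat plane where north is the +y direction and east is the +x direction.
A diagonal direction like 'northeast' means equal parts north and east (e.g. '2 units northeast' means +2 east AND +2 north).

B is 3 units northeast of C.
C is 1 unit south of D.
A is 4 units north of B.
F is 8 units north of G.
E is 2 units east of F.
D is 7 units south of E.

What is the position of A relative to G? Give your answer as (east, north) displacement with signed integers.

Answer: A is at (east=5, north=7) relative to G.

Derivation:
Place G at the origin (east=0, north=0).
  F is 8 units north of G: delta (east=+0, north=+8); F at (east=0, north=8).
  E is 2 units east of F: delta (east=+2, north=+0); E at (east=2, north=8).
  D is 7 units south of E: delta (east=+0, north=-7); D at (east=2, north=1).
  C is 1 unit south of D: delta (east=+0, north=-1); C at (east=2, north=0).
  B is 3 units northeast of C: delta (east=+3, north=+3); B at (east=5, north=3).
  A is 4 units north of B: delta (east=+0, north=+4); A at (east=5, north=7).
Therefore A relative to G: (east=5, north=7).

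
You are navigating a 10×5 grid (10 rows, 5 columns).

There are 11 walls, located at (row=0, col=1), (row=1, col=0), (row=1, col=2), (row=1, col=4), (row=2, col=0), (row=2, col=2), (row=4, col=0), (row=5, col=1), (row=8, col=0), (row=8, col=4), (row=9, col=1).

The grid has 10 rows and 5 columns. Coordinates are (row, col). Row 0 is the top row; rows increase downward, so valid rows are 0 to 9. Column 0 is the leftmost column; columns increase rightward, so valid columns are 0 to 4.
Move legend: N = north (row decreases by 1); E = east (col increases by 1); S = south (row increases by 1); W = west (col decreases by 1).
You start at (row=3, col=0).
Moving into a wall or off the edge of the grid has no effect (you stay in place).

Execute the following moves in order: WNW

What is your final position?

Start: (row=3, col=0)
  W (west): blocked, stay at (row=3, col=0)
  N (north): blocked, stay at (row=3, col=0)
  W (west): blocked, stay at (row=3, col=0)
Final: (row=3, col=0)

Answer: Final position: (row=3, col=0)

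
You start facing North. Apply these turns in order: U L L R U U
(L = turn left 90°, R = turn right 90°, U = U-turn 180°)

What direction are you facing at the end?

Answer: Final heading: East

Derivation:
Start: North
  U (U-turn (180°)) -> South
  L (left (90° counter-clockwise)) -> East
  L (left (90° counter-clockwise)) -> North
  R (right (90° clockwise)) -> East
  U (U-turn (180°)) -> West
  U (U-turn (180°)) -> East
Final: East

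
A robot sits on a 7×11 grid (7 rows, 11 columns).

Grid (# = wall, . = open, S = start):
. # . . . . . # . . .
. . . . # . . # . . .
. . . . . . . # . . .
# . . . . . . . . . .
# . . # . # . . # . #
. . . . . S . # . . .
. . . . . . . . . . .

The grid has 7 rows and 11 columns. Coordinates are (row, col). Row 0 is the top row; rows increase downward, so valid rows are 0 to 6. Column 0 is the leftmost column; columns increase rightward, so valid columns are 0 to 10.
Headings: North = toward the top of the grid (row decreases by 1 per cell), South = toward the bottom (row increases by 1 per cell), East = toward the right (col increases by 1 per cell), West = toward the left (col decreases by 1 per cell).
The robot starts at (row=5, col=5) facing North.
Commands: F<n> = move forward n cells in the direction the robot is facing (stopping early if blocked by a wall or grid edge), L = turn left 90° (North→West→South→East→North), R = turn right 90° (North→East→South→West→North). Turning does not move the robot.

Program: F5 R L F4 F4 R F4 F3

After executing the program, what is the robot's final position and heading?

Start: (row=5, col=5), facing North
  F5: move forward 0/5 (blocked), now at (row=5, col=5)
  R: turn right, now facing East
  L: turn left, now facing North
  F4: move forward 0/4 (blocked), now at (row=5, col=5)
  F4: move forward 0/4 (blocked), now at (row=5, col=5)
  R: turn right, now facing East
  F4: move forward 1/4 (blocked), now at (row=5, col=6)
  F3: move forward 0/3 (blocked), now at (row=5, col=6)
Final: (row=5, col=6), facing East

Answer: Final position: (row=5, col=6), facing East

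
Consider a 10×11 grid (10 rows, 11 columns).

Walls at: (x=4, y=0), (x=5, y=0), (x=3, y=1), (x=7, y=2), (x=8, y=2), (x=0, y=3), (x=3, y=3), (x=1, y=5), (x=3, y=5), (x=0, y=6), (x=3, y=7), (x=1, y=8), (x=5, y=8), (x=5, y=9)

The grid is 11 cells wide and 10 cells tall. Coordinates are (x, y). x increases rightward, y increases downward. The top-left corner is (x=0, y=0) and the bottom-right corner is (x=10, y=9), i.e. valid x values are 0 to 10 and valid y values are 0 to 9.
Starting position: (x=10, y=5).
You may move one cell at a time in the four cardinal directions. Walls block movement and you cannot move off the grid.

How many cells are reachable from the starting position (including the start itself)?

BFS flood-fill from (x=10, y=5):
  Distance 0: (x=10, y=5)
  Distance 1: (x=10, y=4), (x=9, y=5), (x=10, y=6)
  Distance 2: (x=10, y=3), (x=9, y=4), (x=8, y=5), (x=9, y=6), (x=10, y=7)
  Distance 3: (x=10, y=2), (x=9, y=3), (x=8, y=4), (x=7, y=5), (x=8, y=6), (x=9, y=7), (x=10, y=8)
  Distance 4: (x=10, y=1), (x=9, y=2), (x=8, y=3), (x=7, y=4), (x=6, y=5), (x=7, y=6), (x=8, y=7), (x=9, y=8), (x=10, y=9)
  Distance 5: (x=10, y=0), (x=9, y=1), (x=7, y=3), (x=6, y=4), (x=5, y=5), (x=6, y=6), (x=7, y=7), (x=8, y=8), (x=9, y=9)
  Distance 6: (x=9, y=0), (x=8, y=1), (x=6, y=3), (x=5, y=4), (x=4, y=5), (x=5, y=6), (x=6, y=7), (x=7, y=8), (x=8, y=9)
  Distance 7: (x=8, y=0), (x=7, y=1), (x=6, y=2), (x=5, y=3), (x=4, y=4), (x=4, y=6), (x=5, y=7), (x=6, y=8), (x=7, y=9)
  Distance 8: (x=7, y=0), (x=6, y=1), (x=5, y=2), (x=4, y=3), (x=3, y=4), (x=3, y=6), (x=4, y=7), (x=6, y=9)
  Distance 9: (x=6, y=0), (x=5, y=1), (x=4, y=2), (x=2, y=4), (x=2, y=6), (x=4, y=8)
  Distance 10: (x=4, y=1), (x=3, y=2), (x=2, y=3), (x=1, y=4), (x=2, y=5), (x=1, y=6), (x=2, y=7), (x=3, y=8), (x=4, y=9)
  Distance 11: (x=2, y=2), (x=1, y=3), (x=0, y=4), (x=1, y=7), (x=2, y=8), (x=3, y=9)
  Distance 12: (x=2, y=1), (x=1, y=2), (x=0, y=5), (x=0, y=7), (x=2, y=9)
  Distance 13: (x=2, y=0), (x=1, y=1), (x=0, y=2), (x=0, y=8), (x=1, y=9)
  Distance 14: (x=1, y=0), (x=3, y=0), (x=0, y=1), (x=0, y=9)
  Distance 15: (x=0, y=0)
Total reachable: 96 (grid has 96 open cells total)

Answer: Reachable cells: 96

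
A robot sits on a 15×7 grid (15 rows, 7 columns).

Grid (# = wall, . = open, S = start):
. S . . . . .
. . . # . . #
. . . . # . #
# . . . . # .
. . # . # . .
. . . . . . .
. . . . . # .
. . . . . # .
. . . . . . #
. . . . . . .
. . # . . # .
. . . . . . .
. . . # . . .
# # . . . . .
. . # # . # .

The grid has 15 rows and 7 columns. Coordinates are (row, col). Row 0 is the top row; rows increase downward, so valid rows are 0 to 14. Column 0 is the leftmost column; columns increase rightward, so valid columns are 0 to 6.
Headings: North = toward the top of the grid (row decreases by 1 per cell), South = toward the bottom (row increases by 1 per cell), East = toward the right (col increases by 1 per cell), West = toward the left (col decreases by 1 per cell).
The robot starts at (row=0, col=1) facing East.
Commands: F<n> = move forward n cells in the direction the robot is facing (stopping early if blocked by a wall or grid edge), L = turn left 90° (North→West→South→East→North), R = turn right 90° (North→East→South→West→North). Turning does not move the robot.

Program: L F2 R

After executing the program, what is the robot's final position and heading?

Answer: Final position: (row=0, col=1), facing East

Derivation:
Start: (row=0, col=1), facing East
  L: turn left, now facing North
  F2: move forward 0/2 (blocked), now at (row=0, col=1)
  R: turn right, now facing East
Final: (row=0, col=1), facing East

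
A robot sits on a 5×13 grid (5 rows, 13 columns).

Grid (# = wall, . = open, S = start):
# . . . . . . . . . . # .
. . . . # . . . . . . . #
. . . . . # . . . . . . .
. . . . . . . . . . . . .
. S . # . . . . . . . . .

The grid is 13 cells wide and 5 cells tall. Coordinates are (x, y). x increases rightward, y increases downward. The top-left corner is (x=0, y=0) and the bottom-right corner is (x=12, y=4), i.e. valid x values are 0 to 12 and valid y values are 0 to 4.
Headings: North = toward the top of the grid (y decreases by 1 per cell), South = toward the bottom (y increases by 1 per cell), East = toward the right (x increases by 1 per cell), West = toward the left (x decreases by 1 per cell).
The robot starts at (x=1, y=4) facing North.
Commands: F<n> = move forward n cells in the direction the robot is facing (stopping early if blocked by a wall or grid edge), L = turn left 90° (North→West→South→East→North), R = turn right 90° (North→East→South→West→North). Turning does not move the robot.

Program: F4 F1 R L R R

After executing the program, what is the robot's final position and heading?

Answer: Final position: (x=1, y=0), facing South

Derivation:
Start: (x=1, y=4), facing North
  F4: move forward 4, now at (x=1, y=0)
  F1: move forward 0/1 (blocked), now at (x=1, y=0)
  R: turn right, now facing East
  L: turn left, now facing North
  R: turn right, now facing East
  R: turn right, now facing South
Final: (x=1, y=0), facing South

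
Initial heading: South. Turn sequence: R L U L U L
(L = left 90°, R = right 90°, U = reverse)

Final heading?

Start: South
  R (right (90° clockwise)) -> West
  L (left (90° counter-clockwise)) -> South
  U (U-turn (180°)) -> North
  L (left (90° counter-clockwise)) -> West
  U (U-turn (180°)) -> East
  L (left (90° counter-clockwise)) -> North
Final: North

Answer: Final heading: North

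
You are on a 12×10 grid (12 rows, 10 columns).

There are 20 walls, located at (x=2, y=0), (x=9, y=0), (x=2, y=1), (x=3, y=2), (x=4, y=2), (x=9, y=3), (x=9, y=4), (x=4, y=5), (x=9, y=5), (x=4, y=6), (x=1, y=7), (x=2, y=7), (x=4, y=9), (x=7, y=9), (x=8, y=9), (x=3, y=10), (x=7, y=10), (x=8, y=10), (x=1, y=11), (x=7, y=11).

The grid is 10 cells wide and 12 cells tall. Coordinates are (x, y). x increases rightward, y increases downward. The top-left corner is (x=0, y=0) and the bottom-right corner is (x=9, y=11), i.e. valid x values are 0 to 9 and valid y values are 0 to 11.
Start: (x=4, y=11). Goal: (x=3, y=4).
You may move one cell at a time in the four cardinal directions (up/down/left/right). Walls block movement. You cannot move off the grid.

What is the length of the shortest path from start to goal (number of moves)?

BFS from (x=4, y=11) until reaching (x=3, y=4):
  Distance 0: (x=4, y=11)
  Distance 1: (x=4, y=10), (x=3, y=11), (x=5, y=11)
  Distance 2: (x=5, y=10), (x=2, y=11), (x=6, y=11)
  Distance 3: (x=5, y=9), (x=2, y=10), (x=6, y=10)
  Distance 4: (x=5, y=8), (x=2, y=9), (x=6, y=9), (x=1, y=10)
  Distance 5: (x=5, y=7), (x=2, y=8), (x=4, y=8), (x=6, y=8), (x=1, y=9), (x=3, y=9), (x=0, y=10)
  Distance 6: (x=5, y=6), (x=4, y=7), (x=6, y=7), (x=1, y=8), (x=3, y=8), (x=7, y=8), (x=0, y=9), (x=0, y=11)
  Distance 7: (x=5, y=5), (x=6, y=6), (x=3, y=7), (x=7, y=7), (x=0, y=8), (x=8, y=8)
  Distance 8: (x=5, y=4), (x=6, y=5), (x=3, y=6), (x=7, y=6), (x=0, y=7), (x=8, y=7), (x=9, y=8)
  Distance 9: (x=5, y=3), (x=4, y=4), (x=6, y=4), (x=3, y=5), (x=7, y=5), (x=0, y=6), (x=2, y=6), (x=8, y=6), (x=9, y=7), (x=9, y=9)
  Distance 10: (x=5, y=2), (x=4, y=3), (x=6, y=3), (x=3, y=4), (x=7, y=4), (x=0, y=5), (x=2, y=5), (x=8, y=5), (x=1, y=6), (x=9, y=6), (x=9, y=10)  <- goal reached here
One shortest path (10 moves): (x=4, y=11) -> (x=3, y=11) -> (x=2, y=11) -> (x=2, y=10) -> (x=2, y=9) -> (x=3, y=9) -> (x=3, y=8) -> (x=3, y=7) -> (x=3, y=6) -> (x=3, y=5) -> (x=3, y=4)

Answer: Shortest path length: 10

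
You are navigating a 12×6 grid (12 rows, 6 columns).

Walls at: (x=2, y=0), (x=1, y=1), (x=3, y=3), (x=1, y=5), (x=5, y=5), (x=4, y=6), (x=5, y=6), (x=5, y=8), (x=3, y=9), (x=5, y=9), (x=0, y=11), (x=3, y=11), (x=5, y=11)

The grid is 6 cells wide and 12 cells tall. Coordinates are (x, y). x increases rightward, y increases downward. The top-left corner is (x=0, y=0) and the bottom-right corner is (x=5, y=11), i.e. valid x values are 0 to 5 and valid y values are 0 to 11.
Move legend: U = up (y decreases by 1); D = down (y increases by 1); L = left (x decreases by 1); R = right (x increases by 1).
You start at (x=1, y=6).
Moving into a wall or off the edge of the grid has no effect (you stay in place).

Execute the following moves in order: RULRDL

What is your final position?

Start: (x=1, y=6)
  R (right): (x=1, y=6) -> (x=2, y=6)
  U (up): (x=2, y=6) -> (x=2, y=5)
  L (left): blocked, stay at (x=2, y=5)
  R (right): (x=2, y=5) -> (x=3, y=5)
  D (down): (x=3, y=5) -> (x=3, y=6)
  L (left): (x=3, y=6) -> (x=2, y=6)
Final: (x=2, y=6)

Answer: Final position: (x=2, y=6)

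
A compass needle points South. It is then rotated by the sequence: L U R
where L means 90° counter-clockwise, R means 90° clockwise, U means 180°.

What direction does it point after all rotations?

Answer: Final heading: North

Derivation:
Start: South
  L (left (90° counter-clockwise)) -> East
  U (U-turn (180°)) -> West
  R (right (90° clockwise)) -> North
Final: North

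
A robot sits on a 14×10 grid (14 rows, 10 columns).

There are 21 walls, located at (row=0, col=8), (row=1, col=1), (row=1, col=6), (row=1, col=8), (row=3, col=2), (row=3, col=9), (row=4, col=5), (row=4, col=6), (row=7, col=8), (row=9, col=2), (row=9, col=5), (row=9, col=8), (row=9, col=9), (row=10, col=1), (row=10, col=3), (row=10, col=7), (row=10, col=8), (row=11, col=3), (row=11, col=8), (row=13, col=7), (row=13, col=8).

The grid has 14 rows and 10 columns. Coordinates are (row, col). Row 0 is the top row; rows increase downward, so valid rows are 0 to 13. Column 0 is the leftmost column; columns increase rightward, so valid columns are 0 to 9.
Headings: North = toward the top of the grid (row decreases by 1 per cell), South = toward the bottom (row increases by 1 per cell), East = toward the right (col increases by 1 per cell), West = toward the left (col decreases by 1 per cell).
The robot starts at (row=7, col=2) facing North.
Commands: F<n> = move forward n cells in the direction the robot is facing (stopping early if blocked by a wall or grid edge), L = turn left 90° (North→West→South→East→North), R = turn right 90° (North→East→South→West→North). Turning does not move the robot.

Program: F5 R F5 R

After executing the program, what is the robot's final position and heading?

Answer: Final position: (row=4, col=4), facing South

Derivation:
Start: (row=7, col=2), facing North
  F5: move forward 3/5 (blocked), now at (row=4, col=2)
  R: turn right, now facing East
  F5: move forward 2/5 (blocked), now at (row=4, col=4)
  R: turn right, now facing South
Final: (row=4, col=4), facing South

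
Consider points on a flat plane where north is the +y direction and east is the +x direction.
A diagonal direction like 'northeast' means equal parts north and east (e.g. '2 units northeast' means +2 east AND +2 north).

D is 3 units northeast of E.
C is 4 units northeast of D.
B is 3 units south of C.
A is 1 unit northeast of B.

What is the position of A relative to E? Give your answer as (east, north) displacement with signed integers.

Place E at the origin (east=0, north=0).
  D is 3 units northeast of E: delta (east=+3, north=+3); D at (east=3, north=3).
  C is 4 units northeast of D: delta (east=+4, north=+4); C at (east=7, north=7).
  B is 3 units south of C: delta (east=+0, north=-3); B at (east=7, north=4).
  A is 1 unit northeast of B: delta (east=+1, north=+1); A at (east=8, north=5).
Therefore A relative to E: (east=8, north=5).

Answer: A is at (east=8, north=5) relative to E.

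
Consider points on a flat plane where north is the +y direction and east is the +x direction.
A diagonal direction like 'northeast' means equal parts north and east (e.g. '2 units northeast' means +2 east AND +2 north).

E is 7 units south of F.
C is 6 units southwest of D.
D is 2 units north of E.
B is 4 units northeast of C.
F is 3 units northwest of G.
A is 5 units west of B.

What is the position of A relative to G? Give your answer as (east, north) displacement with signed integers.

Place G at the origin (east=0, north=0).
  F is 3 units northwest of G: delta (east=-3, north=+3); F at (east=-3, north=3).
  E is 7 units south of F: delta (east=+0, north=-7); E at (east=-3, north=-4).
  D is 2 units north of E: delta (east=+0, north=+2); D at (east=-3, north=-2).
  C is 6 units southwest of D: delta (east=-6, north=-6); C at (east=-9, north=-8).
  B is 4 units northeast of C: delta (east=+4, north=+4); B at (east=-5, north=-4).
  A is 5 units west of B: delta (east=-5, north=+0); A at (east=-10, north=-4).
Therefore A relative to G: (east=-10, north=-4).

Answer: A is at (east=-10, north=-4) relative to G.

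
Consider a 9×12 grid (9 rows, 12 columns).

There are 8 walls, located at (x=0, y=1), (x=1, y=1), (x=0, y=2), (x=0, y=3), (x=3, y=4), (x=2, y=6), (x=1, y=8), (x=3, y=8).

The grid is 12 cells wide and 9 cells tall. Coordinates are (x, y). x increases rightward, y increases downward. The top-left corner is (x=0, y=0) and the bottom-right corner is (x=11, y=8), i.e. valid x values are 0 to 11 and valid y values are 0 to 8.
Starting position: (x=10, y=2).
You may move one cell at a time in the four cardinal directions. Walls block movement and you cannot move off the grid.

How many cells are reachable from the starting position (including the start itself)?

Answer: Reachable cells: 100

Derivation:
BFS flood-fill from (x=10, y=2):
  Distance 0: (x=10, y=2)
  Distance 1: (x=10, y=1), (x=9, y=2), (x=11, y=2), (x=10, y=3)
  Distance 2: (x=10, y=0), (x=9, y=1), (x=11, y=1), (x=8, y=2), (x=9, y=3), (x=11, y=3), (x=10, y=4)
  Distance 3: (x=9, y=0), (x=11, y=0), (x=8, y=1), (x=7, y=2), (x=8, y=3), (x=9, y=4), (x=11, y=4), (x=10, y=5)
  Distance 4: (x=8, y=0), (x=7, y=1), (x=6, y=2), (x=7, y=3), (x=8, y=4), (x=9, y=5), (x=11, y=5), (x=10, y=6)
  Distance 5: (x=7, y=0), (x=6, y=1), (x=5, y=2), (x=6, y=3), (x=7, y=4), (x=8, y=5), (x=9, y=6), (x=11, y=6), (x=10, y=7)
  Distance 6: (x=6, y=0), (x=5, y=1), (x=4, y=2), (x=5, y=3), (x=6, y=4), (x=7, y=5), (x=8, y=6), (x=9, y=7), (x=11, y=7), (x=10, y=8)
  Distance 7: (x=5, y=0), (x=4, y=1), (x=3, y=2), (x=4, y=3), (x=5, y=4), (x=6, y=5), (x=7, y=6), (x=8, y=7), (x=9, y=8), (x=11, y=8)
  Distance 8: (x=4, y=0), (x=3, y=1), (x=2, y=2), (x=3, y=3), (x=4, y=4), (x=5, y=5), (x=6, y=6), (x=7, y=7), (x=8, y=8)
  Distance 9: (x=3, y=0), (x=2, y=1), (x=1, y=2), (x=2, y=3), (x=4, y=5), (x=5, y=6), (x=6, y=7), (x=7, y=8)
  Distance 10: (x=2, y=0), (x=1, y=3), (x=2, y=4), (x=3, y=5), (x=4, y=6), (x=5, y=7), (x=6, y=8)
  Distance 11: (x=1, y=0), (x=1, y=4), (x=2, y=5), (x=3, y=6), (x=4, y=7), (x=5, y=8)
  Distance 12: (x=0, y=0), (x=0, y=4), (x=1, y=5), (x=3, y=7), (x=4, y=8)
  Distance 13: (x=0, y=5), (x=1, y=6), (x=2, y=7)
  Distance 14: (x=0, y=6), (x=1, y=7), (x=2, y=8)
  Distance 15: (x=0, y=7)
  Distance 16: (x=0, y=8)
Total reachable: 100 (grid has 100 open cells total)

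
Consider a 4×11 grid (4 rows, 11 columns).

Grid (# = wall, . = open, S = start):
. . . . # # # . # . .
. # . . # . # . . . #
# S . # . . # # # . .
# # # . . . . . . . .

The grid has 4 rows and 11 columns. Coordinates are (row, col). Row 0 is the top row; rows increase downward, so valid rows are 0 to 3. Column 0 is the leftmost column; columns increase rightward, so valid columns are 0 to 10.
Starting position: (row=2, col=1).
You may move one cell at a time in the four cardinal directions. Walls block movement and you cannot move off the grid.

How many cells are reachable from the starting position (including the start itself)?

Answer: Reachable cells: 9

Derivation:
BFS flood-fill from (row=2, col=1):
  Distance 0: (row=2, col=1)
  Distance 1: (row=2, col=2)
  Distance 2: (row=1, col=2)
  Distance 3: (row=0, col=2), (row=1, col=3)
  Distance 4: (row=0, col=1), (row=0, col=3)
  Distance 5: (row=0, col=0)
  Distance 6: (row=1, col=0)
Total reachable: 9 (grid has 28 open cells total)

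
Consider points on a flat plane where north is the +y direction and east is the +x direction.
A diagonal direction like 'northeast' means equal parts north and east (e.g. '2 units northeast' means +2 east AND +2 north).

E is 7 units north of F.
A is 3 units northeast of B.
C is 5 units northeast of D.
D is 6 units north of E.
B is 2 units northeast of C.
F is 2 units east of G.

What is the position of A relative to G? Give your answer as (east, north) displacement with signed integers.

Place G at the origin (east=0, north=0).
  F is 2 units east of G: delta (east=+2, north=+0); F at (east=2, north=0).
  E is 7 units north of F: delta (east=+0, north=+7); E at (east=2, north=7).
  D is 6 units north of E: delta (east=+0, north=+6); D at (east=2, north=13).
  C is 5 units northeast of D: delta (east=+5, north=+5); C at (east=7, north=18).
  B is 2 units northeast of C: delta (east=+2, north=+2); B at (east=9, north=20).
  A is 3 units northeast of B: delta (east=+3, north=+3); A at (east=12, north=23).
Therefore A relative to G: (east=12, north=23).

Answer: A is at (east=12, north=23) relative to G.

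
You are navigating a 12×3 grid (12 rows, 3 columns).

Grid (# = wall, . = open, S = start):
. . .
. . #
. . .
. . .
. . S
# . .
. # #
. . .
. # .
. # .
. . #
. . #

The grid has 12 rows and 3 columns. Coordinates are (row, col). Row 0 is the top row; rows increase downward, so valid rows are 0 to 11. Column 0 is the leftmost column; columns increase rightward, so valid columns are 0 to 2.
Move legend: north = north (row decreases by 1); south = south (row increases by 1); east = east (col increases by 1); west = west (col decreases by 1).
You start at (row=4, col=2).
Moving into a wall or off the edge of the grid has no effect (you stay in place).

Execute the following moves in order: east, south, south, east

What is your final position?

Answer: Final position: (row=5, col=2)

Derivation:
Start: (row=4, col=2)
  east (east): blocked, stay at (row=4, col=2)
  south (south): (row=4, col=2) -> (row=5, col=2)
  south (south): blocked, stay at (row=5, col=2)
  east (east): blocked, stay at (row=5, col=2)
Final: (row=5, col=2)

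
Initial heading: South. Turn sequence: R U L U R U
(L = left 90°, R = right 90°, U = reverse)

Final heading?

Answer: Final heading: East

Derivation:
Start: South
  R (right (90° clockwise)) -> West
  U (U-turn (180°)) -> East
  L (left (90° counter-clockwise)) -> North
  U (U-turn (180°)) -> South
  R (right (90° clockwise)) -> West
  U (U-turn (180°)) -> East
Final: East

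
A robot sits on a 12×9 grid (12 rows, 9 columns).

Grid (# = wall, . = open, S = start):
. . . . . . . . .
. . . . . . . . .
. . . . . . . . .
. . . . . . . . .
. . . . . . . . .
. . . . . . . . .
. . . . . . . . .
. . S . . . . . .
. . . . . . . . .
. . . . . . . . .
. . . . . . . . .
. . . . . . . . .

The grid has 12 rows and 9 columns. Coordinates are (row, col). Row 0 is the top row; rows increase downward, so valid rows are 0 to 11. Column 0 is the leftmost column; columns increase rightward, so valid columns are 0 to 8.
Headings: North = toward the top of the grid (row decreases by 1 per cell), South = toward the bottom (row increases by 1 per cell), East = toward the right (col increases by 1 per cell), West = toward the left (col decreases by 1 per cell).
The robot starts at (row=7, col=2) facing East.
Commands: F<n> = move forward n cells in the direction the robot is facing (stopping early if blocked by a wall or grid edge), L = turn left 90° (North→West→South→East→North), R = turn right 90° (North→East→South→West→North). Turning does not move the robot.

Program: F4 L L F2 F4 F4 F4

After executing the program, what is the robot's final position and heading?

Start: (row=7, col=2), facing East
  F4: move forward 4, now at (row=7, col=6)
  L: turn left, now facing North
  L: turn left, now facing West
  F2: move forward 2, now at (row=7, col=4)
  F4: move forward 4, now at (row=7, col=0)
  F4: move forward 0/4 (blocked), now at (row=7, col=0)
  F4: move forward 0/4 (blocked), now at (row=7, col=0)
Final: (row=7, col=0), facing West

Answer: Final position: (row=7, col=0), facing West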